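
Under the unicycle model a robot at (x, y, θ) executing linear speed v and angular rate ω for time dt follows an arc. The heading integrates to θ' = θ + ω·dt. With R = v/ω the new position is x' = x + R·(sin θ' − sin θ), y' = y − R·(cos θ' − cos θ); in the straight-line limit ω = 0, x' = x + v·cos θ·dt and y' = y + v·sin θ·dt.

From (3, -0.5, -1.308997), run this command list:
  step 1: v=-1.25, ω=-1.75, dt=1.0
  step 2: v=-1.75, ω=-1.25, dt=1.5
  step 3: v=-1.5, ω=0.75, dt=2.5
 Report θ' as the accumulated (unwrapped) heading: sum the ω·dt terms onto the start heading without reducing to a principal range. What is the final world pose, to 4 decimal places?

(7.2284, -3.7390, -3.0590)

step 1: θ'=-3.0590 (R=0.7143) → pose (3.6310, 0.3967, -3.0590)
step 2: θ'=-4.9340 (R=1.4000) → pose (5.1123, -1.3062, -4.9340)
step 3: θ'=-3.0590 (R=-2.0000) → pose (7.2284, -3.7390, -3.0590)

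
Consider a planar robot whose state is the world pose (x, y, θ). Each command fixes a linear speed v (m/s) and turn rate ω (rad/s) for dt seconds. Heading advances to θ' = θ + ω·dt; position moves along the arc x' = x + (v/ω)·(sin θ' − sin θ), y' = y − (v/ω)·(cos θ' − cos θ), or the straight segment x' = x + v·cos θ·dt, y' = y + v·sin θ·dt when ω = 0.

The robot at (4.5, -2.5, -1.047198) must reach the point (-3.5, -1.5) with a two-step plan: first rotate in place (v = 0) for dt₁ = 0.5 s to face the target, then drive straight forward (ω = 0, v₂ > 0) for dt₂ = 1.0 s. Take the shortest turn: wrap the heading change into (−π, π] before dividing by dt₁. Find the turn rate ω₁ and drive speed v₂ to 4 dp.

heading to target = atan2(-1.5−-2.5, -3.5−4.5) = 3.0172
Δθ = wrap(3.0172 − -1.0472) = -2.2187; ω₁ = Δθ/dt₁ = -4.4375
distance = √((-3.5−4.5)² + (-1.5−-2.5)²) = 8.0623; v₂ = distance/dt₂ = 8.0623

ω₁ = -4.4375, v₂ = 8.0623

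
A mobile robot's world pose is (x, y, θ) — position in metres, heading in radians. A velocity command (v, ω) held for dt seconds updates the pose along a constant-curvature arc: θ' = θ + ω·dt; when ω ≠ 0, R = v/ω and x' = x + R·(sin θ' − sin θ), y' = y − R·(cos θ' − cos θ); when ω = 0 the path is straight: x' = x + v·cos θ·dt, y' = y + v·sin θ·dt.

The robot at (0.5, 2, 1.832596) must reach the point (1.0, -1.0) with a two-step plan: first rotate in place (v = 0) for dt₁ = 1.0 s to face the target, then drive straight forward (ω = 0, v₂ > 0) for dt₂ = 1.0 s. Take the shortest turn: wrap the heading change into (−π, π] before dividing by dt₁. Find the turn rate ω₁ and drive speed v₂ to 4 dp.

ω₁ = 3.0449, v₂ = 3.0414

heading to target = atan2(-1−2, 1−0.5) = -1.4056
Δθ = wrap(-1.4056 − 1.8326) = 3.0449; ω₁ = Δθ/dt₁ = 3.0449
distance = √((1−0.5)² + (-1−2)²) = 3.0414; v₂ = distance/dt₂ = 3.0414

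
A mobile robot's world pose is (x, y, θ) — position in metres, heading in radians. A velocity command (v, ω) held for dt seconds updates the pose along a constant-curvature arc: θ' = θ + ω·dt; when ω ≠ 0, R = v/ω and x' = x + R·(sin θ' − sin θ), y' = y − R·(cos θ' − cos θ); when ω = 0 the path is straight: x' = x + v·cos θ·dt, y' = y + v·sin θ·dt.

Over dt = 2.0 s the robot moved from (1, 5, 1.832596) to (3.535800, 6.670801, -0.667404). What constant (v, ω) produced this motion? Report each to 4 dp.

v = 2.0000, ω = -1.2500

Δθ = -0.667404 − 1.832596 = -2.500000
ω = Δθ/dt = -2.500000/2.0 = -1.2500
R = Δx/(sin θ' − sin θ) = -1.6000
v = R·ω = -1.6000·-1.2500 = 2.0000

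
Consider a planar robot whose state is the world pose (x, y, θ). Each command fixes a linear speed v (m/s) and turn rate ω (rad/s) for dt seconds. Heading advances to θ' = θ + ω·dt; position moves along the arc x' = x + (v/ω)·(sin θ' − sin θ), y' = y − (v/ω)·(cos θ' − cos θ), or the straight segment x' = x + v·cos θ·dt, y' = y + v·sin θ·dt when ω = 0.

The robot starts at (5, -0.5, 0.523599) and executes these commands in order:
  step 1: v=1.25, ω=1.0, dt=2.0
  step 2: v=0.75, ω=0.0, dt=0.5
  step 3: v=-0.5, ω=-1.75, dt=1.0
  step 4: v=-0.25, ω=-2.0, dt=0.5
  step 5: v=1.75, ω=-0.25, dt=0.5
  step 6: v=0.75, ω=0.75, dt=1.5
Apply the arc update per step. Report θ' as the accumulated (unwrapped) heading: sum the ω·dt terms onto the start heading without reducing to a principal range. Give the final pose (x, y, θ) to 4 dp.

step 1: θ'=2.5236 (R=1.2500) → pose (5.0993, 1.6013, 2.5236)
step 2: θ'=2.5236 (straight) → pose (4.7936, 1.8186, 2.5236)
step 3: θ'=0.7736 (R=0.2857) → pose (4.8277, 1.3813, 0.7736)
step 4: θ'=-0.2264 (R=0.1250) → pose (4.7123, 1.3490, -0.2264)
step 5: θ'=-0.3514 (R=-7.0000) → pose (5.5505, 1.0998, -0.3514)
step 6: θ'=0.7736 (R=1.0000) → pose (6.5934, 1.3233, 0.7736)

(6.5934, 1.3233, 0.7736)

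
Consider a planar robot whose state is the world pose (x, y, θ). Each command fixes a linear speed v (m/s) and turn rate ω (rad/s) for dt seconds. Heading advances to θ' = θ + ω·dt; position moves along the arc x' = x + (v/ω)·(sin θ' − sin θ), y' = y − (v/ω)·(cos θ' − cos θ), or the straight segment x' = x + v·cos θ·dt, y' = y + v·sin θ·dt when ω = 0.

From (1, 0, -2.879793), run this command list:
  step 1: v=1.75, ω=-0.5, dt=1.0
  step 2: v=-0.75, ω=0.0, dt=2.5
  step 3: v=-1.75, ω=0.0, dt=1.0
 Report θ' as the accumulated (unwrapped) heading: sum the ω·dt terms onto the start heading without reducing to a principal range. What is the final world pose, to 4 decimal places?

step 1: θ'=-3.3798 (R=-3.5000) → pose (-0.7317, -0.0204, -3.3798)
step 2: θ'=-3.3798 (straight) → pose (1.0904, -0.4628, -3.3798)
step 3: θ'=-3.3798 (straight) → pose (2.7909, -0.8758, -3.3798)

(2.7909, -0.8758, -3.3798)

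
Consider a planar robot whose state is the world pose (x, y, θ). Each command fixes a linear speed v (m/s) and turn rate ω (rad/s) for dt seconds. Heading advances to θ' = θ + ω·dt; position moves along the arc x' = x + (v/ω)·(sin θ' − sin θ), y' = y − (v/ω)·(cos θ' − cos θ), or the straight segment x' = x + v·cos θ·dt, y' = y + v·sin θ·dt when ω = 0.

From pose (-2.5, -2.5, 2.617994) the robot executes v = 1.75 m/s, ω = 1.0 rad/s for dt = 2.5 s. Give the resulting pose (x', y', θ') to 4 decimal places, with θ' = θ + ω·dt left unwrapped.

θ' = 2.6180 + 1.0·2.5 = 5.1180
R = v/ω = 1.75/1.0 = 1.7500
x' = -2.5 + 1.7500·(sin 5.1180 − sin 2.6180) = -4.9830
y' = -2.5 − 1.7500·(cos 5.1180 − cos 2.6180) = -4.7061

(-4.9830, -4.7061, 5.1180)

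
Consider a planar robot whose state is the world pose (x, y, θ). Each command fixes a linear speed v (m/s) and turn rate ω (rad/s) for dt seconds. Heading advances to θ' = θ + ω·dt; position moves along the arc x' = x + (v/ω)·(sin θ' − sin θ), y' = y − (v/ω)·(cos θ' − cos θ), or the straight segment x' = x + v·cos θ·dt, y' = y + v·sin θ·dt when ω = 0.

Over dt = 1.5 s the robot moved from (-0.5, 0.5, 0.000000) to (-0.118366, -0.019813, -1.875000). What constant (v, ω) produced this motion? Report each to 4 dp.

v = 0.5000, ω = -1.2500

Δθ = -1.875000 − 0.000000 = -1.875000
ω = Δθ/dt = -1.875000/1.5 = -1.2500
R = −Δy/(cos θ' − cos θ) = -0.4000
v = R·ω = -0.4000·-1.2500 = 0.5000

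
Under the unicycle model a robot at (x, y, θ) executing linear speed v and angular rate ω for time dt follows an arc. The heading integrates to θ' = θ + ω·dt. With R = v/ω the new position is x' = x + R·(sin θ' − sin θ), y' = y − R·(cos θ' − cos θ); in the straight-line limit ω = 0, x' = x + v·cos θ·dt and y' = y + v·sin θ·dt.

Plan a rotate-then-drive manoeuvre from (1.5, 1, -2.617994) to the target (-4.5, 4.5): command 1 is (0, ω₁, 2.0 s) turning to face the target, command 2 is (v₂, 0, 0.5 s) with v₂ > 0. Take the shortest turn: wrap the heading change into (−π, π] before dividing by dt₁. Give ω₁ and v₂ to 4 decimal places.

heading to target = atan2(4.5−1, -4.5−1.5) = 2.6135
Δθ = wrap(2.6135 − -2.6180) = -1.0517; ω₁ = Δθ/dt₁ = -0.5258
distance = √((-4.5−1.5)² + (4.5−1)²) = 6.9462; v₂ = distance/dt₂ = 13.8924

ω₁ = -0.5258, v₂ = 13.8924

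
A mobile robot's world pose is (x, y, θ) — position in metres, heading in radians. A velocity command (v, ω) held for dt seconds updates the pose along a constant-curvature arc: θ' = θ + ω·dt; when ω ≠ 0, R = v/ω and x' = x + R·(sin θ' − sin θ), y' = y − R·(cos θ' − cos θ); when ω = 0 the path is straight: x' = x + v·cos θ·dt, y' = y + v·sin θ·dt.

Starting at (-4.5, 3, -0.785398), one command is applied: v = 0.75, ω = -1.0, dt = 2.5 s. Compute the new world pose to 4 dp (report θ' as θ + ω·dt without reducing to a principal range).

(-5.1378, 1.7274, -3.2854)

θ' = -0.7854 + -1.0·2.5 = -3.2854
R = v/ω = 0.75/-1.0 = -0.7500
x' = -4.5 + -0.7500·(sin -3.2854 − sin -0.7854) = -5.1378
y' = 3 − -0.7500·(cos -3.2854 − cos -0.7854) = 1.7274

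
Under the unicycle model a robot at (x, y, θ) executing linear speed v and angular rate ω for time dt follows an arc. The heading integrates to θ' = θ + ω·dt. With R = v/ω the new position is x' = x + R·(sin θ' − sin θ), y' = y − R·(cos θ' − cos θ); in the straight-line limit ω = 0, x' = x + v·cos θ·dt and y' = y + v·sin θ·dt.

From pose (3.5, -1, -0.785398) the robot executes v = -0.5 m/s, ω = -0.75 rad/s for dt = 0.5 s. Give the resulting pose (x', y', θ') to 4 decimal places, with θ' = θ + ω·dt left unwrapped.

θ' = -0.7854 + -0.75·0.5 = -1.1604
R = v/ω = -0.5/-0.75 = 0.6667
x' = 3.5 + 0.6667·(sin -1.1604 − sin -0.7854) = 3.3601
y' = -1 − 0.6667·(cos -1.1604 − cos -0.7854) = -0.7946

(3.3601, -0.7946, -1.1604)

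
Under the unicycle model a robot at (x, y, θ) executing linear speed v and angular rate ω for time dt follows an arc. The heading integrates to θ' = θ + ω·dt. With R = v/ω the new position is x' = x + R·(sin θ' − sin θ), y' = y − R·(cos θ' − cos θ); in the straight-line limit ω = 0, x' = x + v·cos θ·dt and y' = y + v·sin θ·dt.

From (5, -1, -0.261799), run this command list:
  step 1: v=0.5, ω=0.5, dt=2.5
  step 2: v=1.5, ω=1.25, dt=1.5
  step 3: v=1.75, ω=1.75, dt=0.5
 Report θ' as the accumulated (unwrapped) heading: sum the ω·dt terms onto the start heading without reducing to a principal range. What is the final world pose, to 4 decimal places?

step 1: θ'=0.9882 (R=1.0000) → pose (6.0939, -0.5843, 0.9882)
step 2: θ'=2.8632 (R=1.2000) → pose (5.4216, 1.2298, 2.8632)
step 3: θ'=3.7382 (R=1.0000) → pose (4.5849, 1.0955, 3.7382)

(4.5849, 1.0955, 3.7382)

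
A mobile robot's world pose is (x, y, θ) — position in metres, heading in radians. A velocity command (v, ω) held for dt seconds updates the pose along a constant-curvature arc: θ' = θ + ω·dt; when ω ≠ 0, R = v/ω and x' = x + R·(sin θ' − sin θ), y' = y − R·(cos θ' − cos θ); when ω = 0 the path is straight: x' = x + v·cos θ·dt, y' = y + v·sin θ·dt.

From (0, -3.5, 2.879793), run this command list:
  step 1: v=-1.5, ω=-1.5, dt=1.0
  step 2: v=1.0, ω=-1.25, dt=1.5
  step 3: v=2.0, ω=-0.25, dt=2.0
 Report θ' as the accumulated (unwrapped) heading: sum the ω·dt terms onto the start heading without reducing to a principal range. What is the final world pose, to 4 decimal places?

(4.7979, -6.7881, -0.9952)

step 1: θ'=1.3798 (R=1.0000) → pose (0.7230, -4.6558, 1.3798)
step 2: θ'=-0.4952 (R=-0.8000) → pose (1.8886, -4.1037, -0.4952)
step 3: θ'=-0.9952 (R=-8.0000) → pose (4.7979, -6.7881, -0.9952)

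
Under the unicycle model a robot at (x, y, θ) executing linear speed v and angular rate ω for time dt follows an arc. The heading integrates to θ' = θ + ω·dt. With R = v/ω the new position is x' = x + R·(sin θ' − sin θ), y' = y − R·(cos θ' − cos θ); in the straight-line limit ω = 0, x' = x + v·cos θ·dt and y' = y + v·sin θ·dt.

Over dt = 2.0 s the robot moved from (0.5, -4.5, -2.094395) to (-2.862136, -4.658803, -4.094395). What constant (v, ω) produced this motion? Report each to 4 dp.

Δθ = -4.094395 − -2.094395 = -2.000000
ω = Δθ/dt = -2.000000/2.0 = -1.0000
R = Δx/(sin θ' − sin θ) = -2.0000
v = R·ω = -2.0000·-1.0000 = 2.0000

v = 2.0000, ω = -1.0000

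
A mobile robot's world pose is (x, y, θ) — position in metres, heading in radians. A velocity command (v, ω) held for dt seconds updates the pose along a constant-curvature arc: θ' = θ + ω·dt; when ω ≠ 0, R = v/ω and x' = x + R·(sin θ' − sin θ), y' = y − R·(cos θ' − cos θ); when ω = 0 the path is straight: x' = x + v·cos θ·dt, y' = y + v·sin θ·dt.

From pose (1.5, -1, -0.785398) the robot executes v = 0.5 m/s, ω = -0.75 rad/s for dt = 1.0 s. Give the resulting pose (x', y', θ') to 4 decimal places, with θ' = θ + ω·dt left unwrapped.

θ' = -0.7854 + -0.75·1.0 = -1.5354
R = v/ω = 0.5/-0.75 = -0.6667
x' = 1.5 + -0.6667·(sin -1.5354 − sin -0.7854) = 1.6948
y' = -1 − -0.6667·(cos -1.5354 − cos -0.7854) = -1.4478

(1.6948, -1.4478, -1.5354)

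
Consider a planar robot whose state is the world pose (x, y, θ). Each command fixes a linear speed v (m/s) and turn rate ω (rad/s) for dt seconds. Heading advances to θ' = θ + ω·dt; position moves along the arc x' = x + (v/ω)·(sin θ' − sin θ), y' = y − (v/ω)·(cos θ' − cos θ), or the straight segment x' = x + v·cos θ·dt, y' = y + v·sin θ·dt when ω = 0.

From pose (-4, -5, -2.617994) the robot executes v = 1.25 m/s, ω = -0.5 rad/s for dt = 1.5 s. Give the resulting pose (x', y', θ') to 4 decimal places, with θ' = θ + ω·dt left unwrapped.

θ' = -2.6180 + -0.5·1.5 = -3.3680
R = v/ω = 1.25/-0.5 = -2.5000
x' = -4 + -2.5000·(sin -3.3680 − sin -2.6180) = -5.8112
y' = -5 − -2.5000·(cos -3.3680 − cos -2.6180) = -5.2711

(-5.8112, -5.2711, -3.3680)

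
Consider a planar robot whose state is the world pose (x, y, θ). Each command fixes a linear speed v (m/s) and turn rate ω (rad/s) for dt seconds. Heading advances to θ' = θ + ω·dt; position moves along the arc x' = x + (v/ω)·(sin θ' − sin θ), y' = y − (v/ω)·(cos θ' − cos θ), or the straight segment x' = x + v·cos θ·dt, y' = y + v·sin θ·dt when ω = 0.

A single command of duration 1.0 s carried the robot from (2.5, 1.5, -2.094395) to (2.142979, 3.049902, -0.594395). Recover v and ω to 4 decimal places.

v = -1.7500, ω = 1.5000

Δθ = -0.594395 − -2.094395 = 1.500000
ω = Δθ/dt = 1.500000/1.0 = 1.5000
R = −Δy/(cos θ' − cos θ) = -1.1667
v = R·ω = -1.1667·1.5000 = -1.7500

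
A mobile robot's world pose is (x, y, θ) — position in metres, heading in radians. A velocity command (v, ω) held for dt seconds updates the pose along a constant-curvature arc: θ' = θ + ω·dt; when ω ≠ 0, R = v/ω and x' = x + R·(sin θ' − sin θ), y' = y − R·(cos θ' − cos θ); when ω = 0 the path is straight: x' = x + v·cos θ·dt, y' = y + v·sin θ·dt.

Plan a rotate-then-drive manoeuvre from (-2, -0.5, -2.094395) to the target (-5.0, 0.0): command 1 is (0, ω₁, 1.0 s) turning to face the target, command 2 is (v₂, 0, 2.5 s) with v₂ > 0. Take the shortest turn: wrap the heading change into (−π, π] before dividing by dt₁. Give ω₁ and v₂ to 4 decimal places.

ω₁ = -1.2123, v₂ = 1.2166

heading to target = atan2(0−-0.5, -5−-2) = 2.9764
Δθ = wrap(2.9764 − -2.0944) = -1.2123; ω₁ = Δθ/dt₁ = -1.2123
distance = √((-5−-2)² + (0−-0.5)²) = 3.0414; v₂ = distance/dt₂ = 1.2166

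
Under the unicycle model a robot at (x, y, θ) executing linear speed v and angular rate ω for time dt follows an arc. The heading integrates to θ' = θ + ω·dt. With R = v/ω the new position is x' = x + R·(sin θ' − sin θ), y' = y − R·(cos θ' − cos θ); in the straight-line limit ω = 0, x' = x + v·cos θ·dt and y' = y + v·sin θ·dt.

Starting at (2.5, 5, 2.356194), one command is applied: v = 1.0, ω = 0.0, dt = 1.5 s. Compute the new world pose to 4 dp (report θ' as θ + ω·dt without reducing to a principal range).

θ' = 2.3562 + 0.0·1.5 = 2.3562
ω = 0 → straight: x' = 2.5 + 1.0·cos(2.3562)·1.5 = 1.4393
y' = 5 + 1.0·sin(2.3562)·1.5 = 6.0607

(1.4393, 6.0607, 2.3562)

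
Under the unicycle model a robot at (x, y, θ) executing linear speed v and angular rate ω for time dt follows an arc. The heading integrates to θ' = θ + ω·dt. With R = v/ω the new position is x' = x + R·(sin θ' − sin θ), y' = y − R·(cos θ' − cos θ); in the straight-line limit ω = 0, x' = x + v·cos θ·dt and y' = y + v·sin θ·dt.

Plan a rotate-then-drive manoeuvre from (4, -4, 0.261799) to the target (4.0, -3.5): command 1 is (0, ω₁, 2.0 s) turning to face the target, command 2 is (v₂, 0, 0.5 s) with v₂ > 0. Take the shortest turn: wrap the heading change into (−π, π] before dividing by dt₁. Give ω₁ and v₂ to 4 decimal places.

ω₁ = 0.6545, v₂ = 1.0000

heading to target = atan2(-3.5−-4, 4−4) = 1.5708
Δθ = wrap(1.5708 − 0.2618) = 1.3090; ω₁ = Δθ/dt₁ = 0.6545
distance = √((4−4)² + (-3.5−-4)²) = 0.5000; v₂ = distance/dt₂ = 1.0000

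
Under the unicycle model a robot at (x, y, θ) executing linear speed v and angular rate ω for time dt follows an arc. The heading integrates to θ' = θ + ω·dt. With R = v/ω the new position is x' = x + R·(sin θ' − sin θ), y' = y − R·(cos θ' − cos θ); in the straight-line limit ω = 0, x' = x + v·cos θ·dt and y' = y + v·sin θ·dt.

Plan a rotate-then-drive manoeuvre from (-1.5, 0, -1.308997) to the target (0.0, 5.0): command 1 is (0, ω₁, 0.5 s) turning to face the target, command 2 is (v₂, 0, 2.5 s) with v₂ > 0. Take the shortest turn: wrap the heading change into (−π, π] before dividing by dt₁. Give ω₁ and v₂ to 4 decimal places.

ω₁ = 5.1767, v₂ = 2.0881

heading to target = atan2(5−0, 0−-1.5) = 1.2793
Δθ = wrap(1.2793 − -1.3090) = 2.5883; ω₁ = Δθ/dt₁ = 5.1767
distance = √((0−-1.5)² + (5−0)²) = 5.2202; v₂ = distance/dt₂ = 2.0881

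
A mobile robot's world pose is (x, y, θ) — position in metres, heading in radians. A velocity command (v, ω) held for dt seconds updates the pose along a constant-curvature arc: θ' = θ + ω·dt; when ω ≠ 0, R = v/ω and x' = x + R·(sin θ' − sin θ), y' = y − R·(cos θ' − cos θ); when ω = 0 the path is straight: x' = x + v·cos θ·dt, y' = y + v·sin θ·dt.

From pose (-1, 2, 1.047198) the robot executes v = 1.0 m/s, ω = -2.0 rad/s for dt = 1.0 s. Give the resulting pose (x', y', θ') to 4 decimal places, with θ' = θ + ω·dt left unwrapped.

(-0.1595, 2.0397, -0.9528)

θ' = 1.0472 + -2.0·1.0 = -0.9528
R = v/ω = 1.0/-2.0 = -0.5000
x' = -1 + -0.5000·(sin -0.9528 − sin 1.0472) = -0.1595
y' = 2 − -0.5000·(cos -0.9528 − cos 1.0472) = 2.0397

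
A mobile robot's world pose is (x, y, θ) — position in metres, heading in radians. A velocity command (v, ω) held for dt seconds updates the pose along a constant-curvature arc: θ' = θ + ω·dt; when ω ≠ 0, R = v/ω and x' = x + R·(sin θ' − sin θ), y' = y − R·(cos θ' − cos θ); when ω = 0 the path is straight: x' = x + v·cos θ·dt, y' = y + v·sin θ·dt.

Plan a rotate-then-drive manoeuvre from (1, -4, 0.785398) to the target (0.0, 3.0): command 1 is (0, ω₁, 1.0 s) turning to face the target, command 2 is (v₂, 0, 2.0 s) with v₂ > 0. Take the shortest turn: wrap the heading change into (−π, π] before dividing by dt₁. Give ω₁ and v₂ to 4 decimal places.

ω₁ = 0.9273, v₂ = 3.5355

heading to target = atan2(3−-4, 0−1) = 1.7127
Δθ = wrap(1.7127 − 0.7854) = 0.9273; ω₁ = Δθ/dt₁ = 0.9273
distance = √((0−1)² + (3−-4)²) = 7.0711; v₂ = distance/dt₂ = 3.5355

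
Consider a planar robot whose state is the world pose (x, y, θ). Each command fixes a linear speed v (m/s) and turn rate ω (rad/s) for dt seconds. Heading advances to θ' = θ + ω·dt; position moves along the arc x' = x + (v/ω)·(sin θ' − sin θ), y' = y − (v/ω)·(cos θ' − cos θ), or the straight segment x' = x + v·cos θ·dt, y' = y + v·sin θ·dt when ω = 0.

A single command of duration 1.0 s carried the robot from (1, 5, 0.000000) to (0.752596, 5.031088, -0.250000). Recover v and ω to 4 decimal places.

Δθ = -0.250000 − 0.000000 = -0.250000
ω = Δθ/dt = -0.250000/1.0 = -0.2500
R = Δx/(sin θ' − sin θ) = 1.0000
v = R·ω = 1.0000·-0.2500 = -0.2500

v = -0.2500, ω = -0.2500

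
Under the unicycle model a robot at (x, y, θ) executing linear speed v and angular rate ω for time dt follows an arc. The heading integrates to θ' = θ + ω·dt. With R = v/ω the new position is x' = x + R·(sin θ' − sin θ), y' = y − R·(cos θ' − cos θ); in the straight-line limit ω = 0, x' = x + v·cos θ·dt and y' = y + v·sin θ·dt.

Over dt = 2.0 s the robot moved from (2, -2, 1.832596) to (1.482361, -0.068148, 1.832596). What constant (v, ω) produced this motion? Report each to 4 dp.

v = 1.0000, ω = 0.0000

Δθ = 1.832596 − 1.832596 = 0.000000
ω = Δθ/dt = 0.000000/2.0 = 0.0000
ω = 0 → v = (Δx·cos θ + Δy·sin θ)/dt = 1.0000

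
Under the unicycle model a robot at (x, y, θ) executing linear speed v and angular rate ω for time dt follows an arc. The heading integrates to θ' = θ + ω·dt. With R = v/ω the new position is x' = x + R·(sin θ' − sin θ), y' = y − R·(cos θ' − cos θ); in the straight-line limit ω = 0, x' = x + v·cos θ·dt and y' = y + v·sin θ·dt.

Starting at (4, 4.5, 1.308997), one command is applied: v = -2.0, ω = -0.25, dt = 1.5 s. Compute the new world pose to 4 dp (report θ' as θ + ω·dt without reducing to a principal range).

θ' = 1.3090 + -0.25·1.5 = 0.9340
R = v/ω = -2.0/-0.25 = 8.0000
x' = 4 + 8.0000·(sin 0.9340 − sin 1.3090) = 2.7046
y' = 4.5 − 8.0000·(cos 0.9340 − cos 1.3090) = 1.8136

(2.7046, 1.8136, 0.9340)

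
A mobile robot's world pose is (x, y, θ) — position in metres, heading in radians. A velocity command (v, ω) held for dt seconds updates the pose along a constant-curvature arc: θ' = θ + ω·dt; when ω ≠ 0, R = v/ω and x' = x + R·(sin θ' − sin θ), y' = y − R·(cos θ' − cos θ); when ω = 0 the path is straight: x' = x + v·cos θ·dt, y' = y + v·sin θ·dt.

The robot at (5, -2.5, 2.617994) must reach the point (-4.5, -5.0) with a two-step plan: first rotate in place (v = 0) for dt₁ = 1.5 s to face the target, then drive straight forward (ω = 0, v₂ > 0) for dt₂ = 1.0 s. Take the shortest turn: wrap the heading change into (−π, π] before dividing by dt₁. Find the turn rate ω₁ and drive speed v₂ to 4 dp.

heading to target = atan2(-5−-2.5, -4.5−5) = -2.8843
Δθ = wrap(-2.8843 − 2.6180) = 0.7809; ω₁ = Δθ/dt₁ = 0.5206
distance = √((-4.5−5)² + (-5−-2.5)²) = 9.8234; v₂ = distance/dt₂ = 9.8234

ω₁ = 0.5206, v₂ = 9.8234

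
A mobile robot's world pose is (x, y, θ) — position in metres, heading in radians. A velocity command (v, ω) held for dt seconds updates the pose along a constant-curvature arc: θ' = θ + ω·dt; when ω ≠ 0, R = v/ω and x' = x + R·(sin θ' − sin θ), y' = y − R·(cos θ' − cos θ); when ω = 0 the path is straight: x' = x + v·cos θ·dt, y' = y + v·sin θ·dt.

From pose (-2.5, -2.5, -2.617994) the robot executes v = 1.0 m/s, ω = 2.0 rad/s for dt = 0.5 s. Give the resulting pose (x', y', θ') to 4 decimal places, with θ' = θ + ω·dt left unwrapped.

θ' = -2.6180 + 2.0·0.5 = -1.6180
R = v/ω = 1.0/2.0 = 0.5000
x' = -2.5 + 0.5000·(sin -1.6180 − sin -2.6180) = -2.7494
y' = -2.5 − 0.5000·(cos -1.6180 − cos -2.6180) = -2.9094

(-2.7494, -2.9094, -1.6180)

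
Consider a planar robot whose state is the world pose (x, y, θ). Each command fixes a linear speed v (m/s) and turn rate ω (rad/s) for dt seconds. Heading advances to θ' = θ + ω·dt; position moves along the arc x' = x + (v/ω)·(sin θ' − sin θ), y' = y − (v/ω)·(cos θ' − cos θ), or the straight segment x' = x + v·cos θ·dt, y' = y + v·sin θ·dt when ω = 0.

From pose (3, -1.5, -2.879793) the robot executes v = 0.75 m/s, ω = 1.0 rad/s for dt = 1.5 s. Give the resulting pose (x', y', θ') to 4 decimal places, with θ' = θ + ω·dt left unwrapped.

(2.4578, -2.3668, -1.3798)

θ' = -2.8798 + 1.0·1.5 = -1.3798
R = v/ω = 0.75/1.0 = 0.7500
x' = 3 + 0.7500·(sin -1.3798 − sin -2.8798) = 2.4578
y' = -1.5 − 0.7500·(cos -1.3798 − cos -2.8798) = -2.3668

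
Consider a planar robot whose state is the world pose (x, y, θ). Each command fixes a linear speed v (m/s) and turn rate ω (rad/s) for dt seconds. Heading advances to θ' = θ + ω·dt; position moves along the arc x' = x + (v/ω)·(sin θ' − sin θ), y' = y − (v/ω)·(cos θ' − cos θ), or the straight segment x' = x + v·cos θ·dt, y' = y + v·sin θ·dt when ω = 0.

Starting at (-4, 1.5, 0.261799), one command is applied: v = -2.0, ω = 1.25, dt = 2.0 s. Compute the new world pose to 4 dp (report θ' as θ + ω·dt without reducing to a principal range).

(-4.1791, -1.5315, 2.7618)

θ' = 0.2618 + 1.25·2.0 = 2.7618
R = v/ω = -2.0/1.25 = -1.6000
x' = -4 + -1.6000·(sin 2.7618 − sin 0.2618) = -4.1791
y' = 1.5 − -1.6000·(cos 2.7618 − cos 0.2618) = -1.5315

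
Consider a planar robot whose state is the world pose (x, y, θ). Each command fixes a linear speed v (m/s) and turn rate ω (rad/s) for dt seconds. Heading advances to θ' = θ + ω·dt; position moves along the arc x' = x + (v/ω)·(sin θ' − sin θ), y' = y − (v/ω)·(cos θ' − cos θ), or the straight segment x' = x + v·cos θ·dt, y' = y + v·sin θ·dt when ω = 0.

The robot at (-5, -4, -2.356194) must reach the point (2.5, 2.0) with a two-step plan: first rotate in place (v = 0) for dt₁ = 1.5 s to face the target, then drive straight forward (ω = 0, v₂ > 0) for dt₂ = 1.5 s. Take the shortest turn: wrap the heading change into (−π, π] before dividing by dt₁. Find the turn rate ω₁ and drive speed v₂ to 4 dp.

heading to target = atan2(2−-4, 2.5−-5) = 0.6747
Δθ = wrap(0.6747 − -2.3562) = 3.0309; ω₁ = Δθ/dt₁ = 2.0206
distance = √((2.5−-5)² + (2−-4)²) = 9.6047; v₂ = distance/dt₂ = 6.4031

ω₁ = 2.0206, v₂ = 6.4031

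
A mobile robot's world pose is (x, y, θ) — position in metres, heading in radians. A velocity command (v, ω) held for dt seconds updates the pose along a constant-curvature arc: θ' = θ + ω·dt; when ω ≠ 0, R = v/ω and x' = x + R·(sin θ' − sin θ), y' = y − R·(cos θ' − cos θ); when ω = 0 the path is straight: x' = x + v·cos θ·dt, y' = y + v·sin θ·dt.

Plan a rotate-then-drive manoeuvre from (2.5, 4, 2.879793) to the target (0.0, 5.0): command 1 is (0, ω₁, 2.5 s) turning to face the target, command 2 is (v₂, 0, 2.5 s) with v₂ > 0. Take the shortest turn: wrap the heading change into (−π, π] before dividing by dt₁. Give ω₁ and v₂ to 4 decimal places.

ω₁ = -0.0475, v₂ = 1.0770

heading to target = atan2(5−4, 0−2.5) = 2.7611
Δθ = wrap(2.7611 − 2.8798) = -0.1187; ω₁ = Δθ/dt₁ = -0.0475
distance = √((0−2.5)² + (5−4)²) = 2.6926; v₂ = distance/dt₂ = 1.0770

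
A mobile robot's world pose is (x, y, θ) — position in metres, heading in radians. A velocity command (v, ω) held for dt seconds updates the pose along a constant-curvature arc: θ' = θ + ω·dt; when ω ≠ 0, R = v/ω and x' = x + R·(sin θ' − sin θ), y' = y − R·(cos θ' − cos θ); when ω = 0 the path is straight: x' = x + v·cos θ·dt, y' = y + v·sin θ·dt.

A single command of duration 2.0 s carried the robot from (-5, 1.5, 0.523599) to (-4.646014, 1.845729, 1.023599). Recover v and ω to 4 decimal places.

Δθ = 1.023599 − 0.523599 = 0.500000
ω = Δθ/dt = 0.500000/2.0 = 0.2500
R = Δx/(sin θ' − sin θ) = 1.0000
v = R·ω = 1.0000·0.2500 = 0.2500

v = 0.2500, ω = 0.2500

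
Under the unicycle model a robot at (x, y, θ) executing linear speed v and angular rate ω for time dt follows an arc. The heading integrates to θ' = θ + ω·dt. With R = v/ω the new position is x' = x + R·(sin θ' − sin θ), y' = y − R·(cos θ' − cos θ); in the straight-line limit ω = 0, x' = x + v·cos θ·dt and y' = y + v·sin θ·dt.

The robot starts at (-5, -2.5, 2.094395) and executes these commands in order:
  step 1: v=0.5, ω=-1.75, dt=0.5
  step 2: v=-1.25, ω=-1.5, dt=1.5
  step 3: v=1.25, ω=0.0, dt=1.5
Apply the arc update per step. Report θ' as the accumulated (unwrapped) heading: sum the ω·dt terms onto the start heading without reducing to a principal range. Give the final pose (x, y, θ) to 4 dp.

(-5.5536, -4.0086, -1.0306)

step 1: θ'=1.2194 (R=-0.2857) → pose (-5.0208, -2.2588, 1.2194)
step 2: θ'=-1.0306 (R=0.8333) → pose (-6.5179, -2.4005, -1.0306)
step 3: θ'=-1.0306 (straight) → pose (-5.5536, -4.0086, -1.0306)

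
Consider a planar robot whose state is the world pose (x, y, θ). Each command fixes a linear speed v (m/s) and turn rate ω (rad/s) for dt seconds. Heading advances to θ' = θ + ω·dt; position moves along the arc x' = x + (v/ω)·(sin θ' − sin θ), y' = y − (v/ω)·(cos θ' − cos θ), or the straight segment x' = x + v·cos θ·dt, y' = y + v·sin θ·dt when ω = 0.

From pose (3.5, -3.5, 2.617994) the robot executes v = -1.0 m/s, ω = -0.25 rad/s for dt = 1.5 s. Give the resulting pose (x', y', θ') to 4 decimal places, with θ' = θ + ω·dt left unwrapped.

θ' = 2.6180 + -0.25·1.5 = 2.2430
R = v/ω = -1.0/-0.25 = 4.0000
x' = 3.5 + 4.0000·(sin 2.2430 − sin 2.6180) = 4.6298
y' = -3.5 − 4.0000·(cos 2.2430 − cos 2.6180) = -4.4733

(4.6298, -4.4733, 2.2430)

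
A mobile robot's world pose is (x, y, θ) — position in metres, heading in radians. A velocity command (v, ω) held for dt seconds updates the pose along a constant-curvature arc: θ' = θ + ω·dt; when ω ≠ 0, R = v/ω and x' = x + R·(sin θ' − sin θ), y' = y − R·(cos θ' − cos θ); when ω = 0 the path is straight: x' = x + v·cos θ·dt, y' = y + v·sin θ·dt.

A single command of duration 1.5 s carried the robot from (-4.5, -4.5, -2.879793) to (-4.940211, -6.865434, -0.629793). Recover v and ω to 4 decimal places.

Δθ = -0.629793 − -2.879793 = 2.250000
ω = Δθ/dt = 2.250000/1.5 = 1.5000
R = −Δy/(cos θ' − cos θ) = 1.3333
v = R·ω = 1.3333·1.5000 = 2.0000

v = 2.0000, ω = 1.5000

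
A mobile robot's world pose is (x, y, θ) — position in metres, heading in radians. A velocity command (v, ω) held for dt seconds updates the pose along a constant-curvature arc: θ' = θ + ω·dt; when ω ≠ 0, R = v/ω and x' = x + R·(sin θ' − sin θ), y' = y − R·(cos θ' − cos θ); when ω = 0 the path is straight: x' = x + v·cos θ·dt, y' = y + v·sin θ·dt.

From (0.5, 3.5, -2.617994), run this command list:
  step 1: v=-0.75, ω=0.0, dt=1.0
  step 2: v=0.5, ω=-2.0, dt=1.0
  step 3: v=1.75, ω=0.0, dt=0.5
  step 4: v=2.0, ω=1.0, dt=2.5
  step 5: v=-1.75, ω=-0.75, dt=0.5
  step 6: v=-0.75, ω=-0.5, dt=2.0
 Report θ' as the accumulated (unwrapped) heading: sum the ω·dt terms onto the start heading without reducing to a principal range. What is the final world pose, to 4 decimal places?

(-1.0003, 6.6496, -3.4930)

step 1: θ'=-2.6180 (straight) → pose (1.1495, 3.8750, -2.6180)
step 2: θ'=-4.6180 (R=-0.2500) → pose (0.7756, 4.0679, -4.6180)
step 3: θ'=-4.6180 (straight) → pose (0.6932, 4.9390, -4.6180)
step 4: θ'=-2.1180 (R=2.0000) → pose (-3.0059, 5.7911, -2.1180)
step 5: θ'=-2.4930 (R=2.3333) → pose (-2.4228, 6.4366, -2.4930)
step 6: θ'=-3.4930 (R=1.5000) → pose (-1.0003, 6.6496, -3.4930)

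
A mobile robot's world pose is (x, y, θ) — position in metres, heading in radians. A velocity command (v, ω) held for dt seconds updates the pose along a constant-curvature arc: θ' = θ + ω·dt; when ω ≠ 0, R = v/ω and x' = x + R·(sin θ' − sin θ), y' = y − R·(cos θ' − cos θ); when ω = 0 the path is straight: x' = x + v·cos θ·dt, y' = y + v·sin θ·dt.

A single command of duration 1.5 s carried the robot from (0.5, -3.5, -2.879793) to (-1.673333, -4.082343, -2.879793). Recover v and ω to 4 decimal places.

v = 1.5000, ω = 0.0000

Δθ = -2.879793 − -2.879793 = 0.000000
ω = Δθ/dt = 0.000000/1.5 = 0.0000
ω = 0 → v = (Δx·cos θ + Δy·sin θ)/dt = 1.5000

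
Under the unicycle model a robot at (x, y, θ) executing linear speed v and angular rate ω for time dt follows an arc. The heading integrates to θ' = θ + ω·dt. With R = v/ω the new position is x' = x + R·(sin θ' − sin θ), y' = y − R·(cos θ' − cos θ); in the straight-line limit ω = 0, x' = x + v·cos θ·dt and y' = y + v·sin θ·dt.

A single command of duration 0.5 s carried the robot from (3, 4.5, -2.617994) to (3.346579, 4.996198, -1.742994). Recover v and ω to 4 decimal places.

Δθ = -1.742994 − -2.617994 = 0.875000
ω = Δθ/dt = 0.875000/0.5 = 1.7500
R = −Δy/(cos θ' − cos θ) = -0.7143
v = R·ω = -0.7143·1.7500 = -1.2500

v = -1.2500, ω = 1.7500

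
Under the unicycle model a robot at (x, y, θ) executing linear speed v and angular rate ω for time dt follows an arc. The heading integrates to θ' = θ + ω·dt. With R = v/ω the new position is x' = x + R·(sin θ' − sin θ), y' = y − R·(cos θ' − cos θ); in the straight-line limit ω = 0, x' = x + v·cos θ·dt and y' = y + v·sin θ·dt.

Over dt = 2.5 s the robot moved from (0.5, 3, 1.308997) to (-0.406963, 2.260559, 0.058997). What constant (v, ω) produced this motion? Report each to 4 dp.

v = -0.5000, ω = -0.5000

Δθ = 0.058997 − 1.308997 = -1.250000
ω = Δθ/dt = -1.250000/2.5 = -0.5000
R = Δx/(sin θ' − sin θ) = 1.0000
v = R·ω = 1.0000·-0.5000 = -0.5000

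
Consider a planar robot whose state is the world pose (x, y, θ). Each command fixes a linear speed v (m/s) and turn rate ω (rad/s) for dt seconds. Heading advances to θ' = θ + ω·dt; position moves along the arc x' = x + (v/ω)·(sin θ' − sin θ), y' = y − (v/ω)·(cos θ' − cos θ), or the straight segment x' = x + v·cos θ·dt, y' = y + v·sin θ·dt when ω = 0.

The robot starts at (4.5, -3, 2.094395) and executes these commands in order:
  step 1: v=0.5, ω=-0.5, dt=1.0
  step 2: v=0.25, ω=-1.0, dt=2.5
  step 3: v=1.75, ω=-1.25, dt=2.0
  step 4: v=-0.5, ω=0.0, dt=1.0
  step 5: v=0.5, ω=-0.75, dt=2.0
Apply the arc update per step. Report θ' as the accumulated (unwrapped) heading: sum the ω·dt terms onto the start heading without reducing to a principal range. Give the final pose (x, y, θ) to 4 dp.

step 1: θ'=1.5944 (R=-1.0000) → pose (4.3663, -2.5236, 1.5944)
step 2: θ'=-0.9056 (R=-0.2500) → pose (4.8129, -2.3634, -0.9056)
step 3: θ'=-3.4056 (R=-1.4000) → pose (3.3461, -4.5790, -3.4056)
step 4: θ'=-3.4056 (straight) → pose (3.8288, -4.7095, -3.4056)
step 5: θ'=-4.9056 (R=-0.6667) → pose (3.3485, -3.9379, -4.9056)

(3.3485, -3.9379, -4.9056)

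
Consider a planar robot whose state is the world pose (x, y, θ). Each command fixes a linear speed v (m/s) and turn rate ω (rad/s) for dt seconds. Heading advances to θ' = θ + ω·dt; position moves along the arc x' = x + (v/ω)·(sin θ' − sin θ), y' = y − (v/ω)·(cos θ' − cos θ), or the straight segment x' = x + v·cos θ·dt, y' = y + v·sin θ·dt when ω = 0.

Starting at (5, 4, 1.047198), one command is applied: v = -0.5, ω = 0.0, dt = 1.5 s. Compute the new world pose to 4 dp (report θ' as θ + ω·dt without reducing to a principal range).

θ' = 1.0472 + 0.0·1.5 = 1.0472
ω = 0 → straight: x' = 5 + -0.5·cos(1.0472)·1.5 = 4.6250
y' = 4 + -0.5·sin(1.0472)·1.5 = 3.3505

(4.6250, 3.3505, 1.0472)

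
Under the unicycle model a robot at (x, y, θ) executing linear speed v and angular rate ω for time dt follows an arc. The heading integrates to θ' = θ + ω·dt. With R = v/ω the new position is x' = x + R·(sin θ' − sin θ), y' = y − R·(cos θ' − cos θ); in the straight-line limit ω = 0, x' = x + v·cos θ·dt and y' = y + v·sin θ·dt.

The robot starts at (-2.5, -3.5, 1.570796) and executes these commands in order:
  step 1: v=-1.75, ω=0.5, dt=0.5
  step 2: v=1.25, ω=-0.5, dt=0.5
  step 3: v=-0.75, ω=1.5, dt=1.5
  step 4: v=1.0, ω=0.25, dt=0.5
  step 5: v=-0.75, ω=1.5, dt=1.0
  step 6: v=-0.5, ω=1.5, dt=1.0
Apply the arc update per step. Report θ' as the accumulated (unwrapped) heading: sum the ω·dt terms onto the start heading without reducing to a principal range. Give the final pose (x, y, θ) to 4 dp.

step 1: θ'=1.8208 (R=-3.5000) → pose (-2.3912, -4.3659, 1.8208)
step 2: θ'=1.5708 (R=-2.5000) → pose (-2.4689, -3.7474, 1.5708)
step 3: θ'=3.8208 (R=-0.5000) → pose (-1.6548, -4.1364, 3.8208)
step 4: θ'=3.9458 (R=4.0000) → pose (-2.0232, -4.4740, 3.9458)
step 5: θ'=5.4458 (R=-0.5000) → pose (-2.0119, -3.7924, 5.4458)
step 6: θ'=6.9458 (R=-0.3333) → pose (-2.4646, -3.7528, 6.9458)

(-2.4646, -3.7528, 6.9458)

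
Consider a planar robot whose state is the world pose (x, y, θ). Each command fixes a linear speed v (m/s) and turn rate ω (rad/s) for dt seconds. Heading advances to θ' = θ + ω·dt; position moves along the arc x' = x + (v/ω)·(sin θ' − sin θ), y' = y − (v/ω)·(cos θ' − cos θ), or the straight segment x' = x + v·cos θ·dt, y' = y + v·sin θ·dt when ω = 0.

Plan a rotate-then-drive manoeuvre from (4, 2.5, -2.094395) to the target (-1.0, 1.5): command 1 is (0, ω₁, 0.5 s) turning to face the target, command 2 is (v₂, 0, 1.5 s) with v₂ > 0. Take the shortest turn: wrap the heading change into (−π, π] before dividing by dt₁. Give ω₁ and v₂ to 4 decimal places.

heading to target = atan2(1.5−2.5, -1−4) = -2.9442
Δθ = wrap(-2.9442 − -2.0944) = -0.8498; ω₁ = Δθ/dt₁ = -1.6996
distance = √((-1−4)² + (1.5−2.5)²) = 5.0990; v₂ = distance/dt₂ = 3.3993

ω₁ = -1.6996, v₂ = 3.3993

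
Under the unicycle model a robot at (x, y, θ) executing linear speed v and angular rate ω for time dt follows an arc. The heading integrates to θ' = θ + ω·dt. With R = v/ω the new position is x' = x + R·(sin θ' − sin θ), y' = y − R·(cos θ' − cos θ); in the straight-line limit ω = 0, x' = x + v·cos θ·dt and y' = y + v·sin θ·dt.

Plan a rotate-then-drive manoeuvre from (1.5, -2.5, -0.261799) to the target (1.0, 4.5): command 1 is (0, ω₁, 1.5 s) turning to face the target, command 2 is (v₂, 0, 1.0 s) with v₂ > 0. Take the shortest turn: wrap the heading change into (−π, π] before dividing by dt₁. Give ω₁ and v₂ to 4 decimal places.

ω₁ = 1.2693, v₂ = 7.0178

heading to target = atan2(4.5−-2.5, 1−1.5) = 1.6421
Δθ = wrap(1.6421 − -0.2618) = 1.9039; ω₁ = Δθ/dt₁ = 1.2693
distance = √((1−1.5)² + (4.5−-2.5)²) = 7.0178; v₂ = distance/dt₂ = 7.0178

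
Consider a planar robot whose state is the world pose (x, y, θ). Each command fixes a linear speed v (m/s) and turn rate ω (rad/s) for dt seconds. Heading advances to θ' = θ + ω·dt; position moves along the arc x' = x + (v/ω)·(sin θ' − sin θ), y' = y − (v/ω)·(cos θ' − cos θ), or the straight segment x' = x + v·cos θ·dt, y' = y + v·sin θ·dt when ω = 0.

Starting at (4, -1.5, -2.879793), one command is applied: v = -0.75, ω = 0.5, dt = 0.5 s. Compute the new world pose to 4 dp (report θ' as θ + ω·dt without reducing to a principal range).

θ' = -2.8798 + 0.5·0.5 = -2.6298
R = v/ω = -0.75/0.5 = -1.5000
x' = 4 + -1.5000·(sin -2.6298 − sin -2.8798) = 4.3464
y' = -1.5 − -1.5000·(cos -2.6298 − cos -2.8798) = -1.3589

(4.3464, -1.3589, -2.6298)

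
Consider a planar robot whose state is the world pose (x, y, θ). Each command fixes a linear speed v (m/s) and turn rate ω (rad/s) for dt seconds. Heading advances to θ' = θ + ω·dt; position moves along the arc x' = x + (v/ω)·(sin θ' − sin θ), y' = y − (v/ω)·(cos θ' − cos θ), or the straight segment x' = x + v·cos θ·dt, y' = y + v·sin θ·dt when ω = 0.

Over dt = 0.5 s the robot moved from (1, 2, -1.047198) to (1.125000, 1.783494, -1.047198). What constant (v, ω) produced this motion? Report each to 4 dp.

v = 0.5000, ω = 0.0000

Δθ = -1.047198 − -1.047198 = 0.000000
ω = Δθ/dt = 0.000000/0.5 = 0.0000
ω = 0 → v = (Δx·cos θ + Δy·sin θ)/dt = 0.5000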